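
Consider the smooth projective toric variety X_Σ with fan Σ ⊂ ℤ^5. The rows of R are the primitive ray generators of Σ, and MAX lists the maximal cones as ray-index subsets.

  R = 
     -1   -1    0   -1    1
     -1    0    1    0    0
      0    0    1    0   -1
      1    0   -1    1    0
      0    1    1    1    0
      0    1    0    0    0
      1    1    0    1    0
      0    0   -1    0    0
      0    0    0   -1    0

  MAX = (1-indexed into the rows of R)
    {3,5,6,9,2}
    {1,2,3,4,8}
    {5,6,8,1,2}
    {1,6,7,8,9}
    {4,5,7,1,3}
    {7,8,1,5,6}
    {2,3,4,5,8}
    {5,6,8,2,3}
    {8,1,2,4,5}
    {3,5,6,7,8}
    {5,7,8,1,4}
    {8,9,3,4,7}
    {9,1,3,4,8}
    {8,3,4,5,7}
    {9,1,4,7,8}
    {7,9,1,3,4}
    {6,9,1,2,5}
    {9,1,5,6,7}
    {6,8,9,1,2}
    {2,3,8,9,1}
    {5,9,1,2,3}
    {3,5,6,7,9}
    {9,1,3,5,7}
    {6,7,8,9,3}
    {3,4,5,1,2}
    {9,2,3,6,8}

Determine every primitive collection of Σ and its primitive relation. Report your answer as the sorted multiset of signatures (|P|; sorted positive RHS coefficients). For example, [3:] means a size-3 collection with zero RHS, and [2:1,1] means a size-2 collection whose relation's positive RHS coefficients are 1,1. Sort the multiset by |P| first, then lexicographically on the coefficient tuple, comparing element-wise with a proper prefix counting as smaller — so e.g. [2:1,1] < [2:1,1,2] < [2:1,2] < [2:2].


The 8 primitive collections of Σ (r=9, n=5):

  {2,7}:  v_{2} + v_{7} = v_{5}  so sig = [2:1]
  {4,6}:  v_{4} + v_{6} = v_{7} + v_{8}  so sig = [2:1,1]
  {2,4,9}:  v_{2} + v_{4} + v_{9} = 0  so sig = [3:]
  {4,5,9}:  v_{4} + v_{5} + v_{9} = v_{7}  so sig = [3:1]
  {5,8,9}:  v_{5} + v_{8} + v_{9} = v_{6}  so sig = [3:1]
  {1,3,6}:  v_{1} + v_{3} + v_{6} = v_{2} + v_{9}  so sig = [3:1,1]
  {1,3,7,8}:  v_{1} + v_{3} + v_{7} + v_{8} = 0  so sig = [4:]
  {1,3,5,8}:  v_{1} + v_{3} + v_{5} + v_{8} = v_{2}  so sig = [4:1]

so the primitive-relation signature multiset is
{ [2:1],  [2:1,1],  [3:],  [3:1] ×2,  [3:1,1],  [4:],  [4:1] }


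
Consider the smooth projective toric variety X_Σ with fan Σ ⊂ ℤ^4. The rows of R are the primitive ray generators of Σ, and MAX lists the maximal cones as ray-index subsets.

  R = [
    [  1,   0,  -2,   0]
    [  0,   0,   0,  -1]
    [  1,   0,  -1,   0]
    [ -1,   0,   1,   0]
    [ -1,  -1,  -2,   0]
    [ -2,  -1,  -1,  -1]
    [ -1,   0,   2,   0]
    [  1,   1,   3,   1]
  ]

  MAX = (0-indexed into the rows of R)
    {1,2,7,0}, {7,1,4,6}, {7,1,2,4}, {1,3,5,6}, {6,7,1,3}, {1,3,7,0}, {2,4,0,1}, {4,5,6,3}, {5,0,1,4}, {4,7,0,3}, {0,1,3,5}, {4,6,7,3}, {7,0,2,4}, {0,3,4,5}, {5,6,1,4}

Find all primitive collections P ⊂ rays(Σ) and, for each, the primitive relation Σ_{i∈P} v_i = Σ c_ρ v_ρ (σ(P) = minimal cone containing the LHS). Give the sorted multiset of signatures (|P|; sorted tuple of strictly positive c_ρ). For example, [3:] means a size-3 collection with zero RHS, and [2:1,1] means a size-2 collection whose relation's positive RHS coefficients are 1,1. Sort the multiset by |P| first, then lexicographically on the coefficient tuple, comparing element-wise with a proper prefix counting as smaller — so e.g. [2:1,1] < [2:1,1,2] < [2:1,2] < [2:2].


7 collections generate NE(X_Σ); each relation:

  P = {0,6}:  v_{0} + v_{6} = 0  ⇒ sig = [2:]
  P = {2,3}:  v_{2} + v_{3} = 0  ⇒ sig = [2:]
  P = {5,7}:  v_{5} + v_{7} = v_{6}  ⇒ sig = [2:1]
  P = {2,5}:  v_{2} + v_{5} = v_{1} + v_{4}  ⇒ sig = [2:1,1]
  P = {2,6}:  v_{2} + v_{6} = v_{1} + v_{4} + v_{7}  ⇒ sig = [2:1,1,1]
  P = {1,3,4}:  v_{1} + v_{3} + v_{4} = v_{5}  ⇒ sig = [3:1]
  P = {0,1,4,7}:  v_{0} + v_{1} + v_{4} + v_{7} = v_{2}  ⇒ sig = [4:1]

Sorted signature multiset PRS(X):
    [2:]
    [2:]
    [2:1]
    [2:1,1]
    [2:1,1,1]
    [3:1]
    [4:1]


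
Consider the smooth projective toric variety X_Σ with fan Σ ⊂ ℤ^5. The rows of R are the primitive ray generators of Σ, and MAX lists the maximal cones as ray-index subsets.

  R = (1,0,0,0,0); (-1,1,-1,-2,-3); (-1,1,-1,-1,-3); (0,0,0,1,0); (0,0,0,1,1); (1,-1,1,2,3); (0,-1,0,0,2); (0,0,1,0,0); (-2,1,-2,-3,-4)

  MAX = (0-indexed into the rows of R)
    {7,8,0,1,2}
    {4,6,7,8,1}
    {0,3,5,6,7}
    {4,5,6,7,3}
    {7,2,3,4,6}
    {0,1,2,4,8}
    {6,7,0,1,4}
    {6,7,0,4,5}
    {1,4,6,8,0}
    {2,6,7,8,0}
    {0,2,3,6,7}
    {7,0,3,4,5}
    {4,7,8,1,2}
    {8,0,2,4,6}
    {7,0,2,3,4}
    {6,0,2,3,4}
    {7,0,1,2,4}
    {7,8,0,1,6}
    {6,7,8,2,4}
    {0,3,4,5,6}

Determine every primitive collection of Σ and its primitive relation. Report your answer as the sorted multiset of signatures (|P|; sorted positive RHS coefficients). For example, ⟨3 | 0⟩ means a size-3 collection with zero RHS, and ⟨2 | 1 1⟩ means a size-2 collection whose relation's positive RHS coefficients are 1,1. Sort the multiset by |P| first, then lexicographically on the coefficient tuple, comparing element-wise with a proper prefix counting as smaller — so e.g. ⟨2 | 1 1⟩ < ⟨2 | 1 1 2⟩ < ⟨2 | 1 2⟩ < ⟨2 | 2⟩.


Σ has 9 primitive collections:

  • {1,5}:  v_{1} + v_{5} = 0 ; sig = ⟨2 | 0⟩
  • {1,3}:  v_{1} + v_{3} = v_{2} ; sig = ⟨2 | 1⟩
  • {2,5}:  v_{2} + v_{5} = v_{3} ; sig = ⟨2 | 1⟩
  • {5,8}:  v_{5} + v_{8} = v_{2} + v_{6} ; sig = ⟨2 | 1 1⟩
  • {3,8}:  v_{3} + v_{8} = 2·v_{2} + v_{6} ; sig = ⟨2 | 1 2⟩
  • {1,2,6}:  v_{1} + v_{2} + v_{6} = v_{8} ; sig = ⟨3 | 1⟩
  • {0,4,7,8}:  v_{0} + v_{4} + v_{7} + v_{8} = v_{1} ; sig = ⟨4 | 1⟩
  • {0,2,4,6,7}:  v_{0} + v_{2} + v_{4} + v_{6} + v_{7} = 0 ; sig = ⟨5 | 0⟩
  • {0,3,4,6,7}:  v_{0} + v_{3} + v_{4} + v_{6} + v_{7} = v_{5} ; sig = ⟨5 | 1⟩

Signatures (|P|; sorted positive RHS coefficients), sorted:
    |P|=2: 5 collections, coeffs (), (1), (1), (1,1), (1,2)
    |P|=3: 1 collection, coeffs (1)
    |P|=4: 1 collection, coeffs (1)
    |P|=5: 2 collections, coeffs (), (1)


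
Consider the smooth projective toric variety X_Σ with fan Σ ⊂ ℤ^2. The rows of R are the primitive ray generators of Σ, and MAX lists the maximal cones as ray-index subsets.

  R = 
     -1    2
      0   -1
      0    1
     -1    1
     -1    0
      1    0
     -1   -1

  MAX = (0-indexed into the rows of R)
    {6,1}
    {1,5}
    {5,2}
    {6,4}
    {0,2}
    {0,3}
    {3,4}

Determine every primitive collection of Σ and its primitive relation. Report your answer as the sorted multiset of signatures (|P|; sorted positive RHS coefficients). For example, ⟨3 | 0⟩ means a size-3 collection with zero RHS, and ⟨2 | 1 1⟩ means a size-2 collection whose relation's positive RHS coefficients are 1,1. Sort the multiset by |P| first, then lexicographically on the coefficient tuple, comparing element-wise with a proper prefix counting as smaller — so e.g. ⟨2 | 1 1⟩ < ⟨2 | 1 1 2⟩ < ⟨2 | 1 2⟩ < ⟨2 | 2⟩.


14 minimal non-faces of Δ(Σ) (on 7 rays):

  P = {1,2}:  v_{1} + v_{2} = 0  ⟹  sig = ⟨2 | 0⟩
  P = {4,5}:  v_{4} + v_{5} = 0  ⟹  sig = ⟨2 | 0⟩
  P = {0,1}:  v_{0} + v_{1} = v_{3}  ⟹  sig = ⟨2 | 1⟩
  P = {1,3}:  v_{1} + v_{3} = v_{4}  ⟹  sig = ⟨2 | 1⟩
  P = {1,4}:  v_{1} + v_{4} = v_{6}  ⟹  sig = ⟨2 | 1⟩
  P = {2,3}:  v_{2} + v_{3} = v_{0}  ⟹  sig = ⟨2 | 1⟩
  P = {2,4}:  v_{2} + v_{4} = v_{3}  ⟹  sig = ⟨2 | 1⟩
  P = {2,6}:  v_{2} + v_{6} = v_{4}  ⟹  sig = ⟨2 | 1⟩
  P = {3,5}:  v_{3} + v_{5} = v_{2}  ⟹  sig = ⟨2 | 1⟩
  P = {5,6}:  v_{5} + v_{6} = v_{1}  ⟹  sig = ⟨2 | 1⟩
  P = {0,6}:  v_{0} + v_{6} = v_{3} + v_{4}  ⟹  sig = ⟨2 | 1 1⟩
  P = {0,4}:  v_{0} + v_{4} = 2·v_{3}  ⟹  sig = ⟨2 | 2⟩
  P = {0,5}:  v_{0} + v_{5} = 2·v_{2}  ⟹  sig = ⟨2 | 2⟩
  P = {3,6}:  v_{3} + v_{6} = 2·v_{4}  ⟹  sig = ⟨2 | 2⟩

Hence PRS(X_Σ) =
[⟨2 | 0⟩, ⟨2 | 0⟩, ⟨2 | 1⟩, ⟨2 | 1⟩, ⟨2 | 1⟩, ⟨2 | 1⟩, ⟨2 | 1⟩, ⟨2 | 1⟩, ⟨2 | 1⟩, ⟨2 | 1⟩, ⟨2 | 1 1⟩, ⟨2 | 2⟩, ⟨2 | 2⟩, ⟨2 | 2⟩]


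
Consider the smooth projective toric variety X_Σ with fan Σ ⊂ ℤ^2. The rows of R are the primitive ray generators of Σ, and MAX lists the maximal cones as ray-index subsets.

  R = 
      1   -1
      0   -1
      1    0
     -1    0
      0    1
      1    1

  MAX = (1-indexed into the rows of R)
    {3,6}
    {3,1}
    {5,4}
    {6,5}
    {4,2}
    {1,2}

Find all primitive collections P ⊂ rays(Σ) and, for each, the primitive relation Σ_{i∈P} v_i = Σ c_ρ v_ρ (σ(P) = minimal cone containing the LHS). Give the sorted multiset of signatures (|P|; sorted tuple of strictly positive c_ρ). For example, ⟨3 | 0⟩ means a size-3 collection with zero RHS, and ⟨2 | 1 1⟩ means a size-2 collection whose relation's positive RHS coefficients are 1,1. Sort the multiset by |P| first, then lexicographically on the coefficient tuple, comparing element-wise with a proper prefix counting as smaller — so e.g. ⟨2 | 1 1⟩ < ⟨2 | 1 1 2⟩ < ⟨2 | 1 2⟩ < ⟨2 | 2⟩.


|primitive collections| = 9. Relations:

  • {2,5}:  v_{2} + v_{5} = 0  ⇒ sig = ⟨2 | 0⟩
  • {3,4}:  v_{3} + v_{4} = 0  ⇒ sig = ⟨2 | 0⟩
  • {1,4}:  v_{1} + v_{4} = v_{2}  ⇒ sig = ⟨2 | 1⟩
  • {1,5}:  v_{1} + v_{5} = v_{3}  ⇒ sig = ⟨2 | 1⟩
  • {2,3}:  v_{2} + v_{3} = v_{1}  ⇒ sig = ⟨2 | 1⟩
  • {2,6}:  v_{2} + v_{6} = v_{3}  ⇒ sig = ⟨2 | 1⟩
  • {3,5}:  v_{3} + v_{5} = v_{6}  ⇒ sig = ⟨2 | 1⟩
  • {4,6}:  v_{4} + v_{6} = v_{5}  ⇒ sig = ⟨2 | 1⟩
  • {1,6}:  v_{1} + v_{6} = 2·v_{3}  ⇒ sig = ⟨2 | 2⟩

Signatures (|P|; sorted positive RHS coefficients), sorted:
{ ⟨2 | 0⟩ ×2,  ⟨2 | 1⟩ ×6,  ⟨2 | 2⟩ }


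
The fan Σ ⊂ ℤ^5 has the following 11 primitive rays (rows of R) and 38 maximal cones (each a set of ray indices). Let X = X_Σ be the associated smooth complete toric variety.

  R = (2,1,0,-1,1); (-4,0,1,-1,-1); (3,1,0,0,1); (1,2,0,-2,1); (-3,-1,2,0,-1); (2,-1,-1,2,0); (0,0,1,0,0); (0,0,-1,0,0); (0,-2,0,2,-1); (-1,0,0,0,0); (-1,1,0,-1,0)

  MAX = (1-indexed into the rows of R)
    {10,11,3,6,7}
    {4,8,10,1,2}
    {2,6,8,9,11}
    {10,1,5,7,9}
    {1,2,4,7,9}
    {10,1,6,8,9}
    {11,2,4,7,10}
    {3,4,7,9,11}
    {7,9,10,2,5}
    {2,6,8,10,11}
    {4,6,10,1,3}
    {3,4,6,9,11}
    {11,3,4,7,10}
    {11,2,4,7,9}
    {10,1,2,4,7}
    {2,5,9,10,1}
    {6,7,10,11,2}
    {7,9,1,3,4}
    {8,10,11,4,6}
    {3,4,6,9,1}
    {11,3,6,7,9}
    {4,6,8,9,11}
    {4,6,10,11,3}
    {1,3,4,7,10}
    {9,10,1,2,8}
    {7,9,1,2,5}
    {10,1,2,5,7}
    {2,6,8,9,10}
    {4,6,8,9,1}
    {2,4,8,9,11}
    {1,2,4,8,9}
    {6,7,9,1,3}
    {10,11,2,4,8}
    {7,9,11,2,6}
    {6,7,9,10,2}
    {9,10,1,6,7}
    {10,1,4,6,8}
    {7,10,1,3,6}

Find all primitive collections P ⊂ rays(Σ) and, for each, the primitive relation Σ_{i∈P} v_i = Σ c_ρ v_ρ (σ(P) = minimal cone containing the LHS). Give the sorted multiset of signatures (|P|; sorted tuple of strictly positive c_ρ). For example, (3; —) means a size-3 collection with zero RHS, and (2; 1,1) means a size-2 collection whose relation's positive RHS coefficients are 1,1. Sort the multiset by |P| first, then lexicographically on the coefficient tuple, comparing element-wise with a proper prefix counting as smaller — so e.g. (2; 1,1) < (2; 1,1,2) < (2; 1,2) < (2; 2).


16 collections generate NE(X_Σ); each relation:

  • {7,8}:  v_{7} + v_{8} = 0 — sig = (2; —)
  • {1,11}:  v_{1} + v_{11} = v_{4} — sig = (2; 1)
  • {2,3}:  v_{2} + v_{3} = v_{7} + v_{11} — sig = (2; 1,1)
  • {3,8}:  v_{3} + v_{8} = v_{4} + v_{6} — sig = (2; 1,1)
  • {5,11}:  v_{5} + v_{11} = v_{2} + v_{7} — sig = (2; 1,1)
  • {4,5}:  v_{4} + v_{5} = v_{1} + v_{2} + v_{7} — sig = (2; 1,1,1)
  • {5,6}:  v_{5} + v_{6} = v_{7} + v_{9} + v_{10} — sig = (2; 1,1,1)
  • {5,8}:  v_{5} + v_{8} = v_{1} + v_{2} + v_{9} + v_{10} — sig = (2; 1,1,1,1)
  • {3,5}:  v_{3} + v_{5} = 2·v_{7} — sig = (2; 2)
  • {1,2,6}:  v_{1} + v_{2} + v_{6} = 0 — sig = (3; —)
  • {4,9,10}:  v_{4} + v_{9} + v_{10} = 0 — sig = (3; —)
  • {2,4,6}:  v_{2} + v_{4} + v_{6} = v_{11} — sig = (3; 1)
  • {4,6,7}:  v_{4} + v_{6} + v_{7} = v_{3} — sig = (3; 1)
  • {3,9,10}:  v_{3} + v_{9} + v_{10} = v_{6} + v_{7} — sig = (3; 1,1)
  • {9,10,11}:  v_{9} + v_{10} + v_{11} = v_{2} + v_{6} — sig = (3; 1,1)
  • {1,2,7,9,10}:  v_{1} + v_{2} + v_{7} + v_{9} + v_{10} = v_{5} — sig = (5; 1)

Hence PRS(X_Σ) =
    |P|=2: 9 collections, coeffs (), (1), (1,1), (1,1), (1,1), (1,1,1), (1,1,1), (1,1,1,1), (2)
    |P|=3: 6 collections, coeffs (), (), (1), (1), (1,1), (1,1)
    |P|=5: 1 collection, coeffs (1)


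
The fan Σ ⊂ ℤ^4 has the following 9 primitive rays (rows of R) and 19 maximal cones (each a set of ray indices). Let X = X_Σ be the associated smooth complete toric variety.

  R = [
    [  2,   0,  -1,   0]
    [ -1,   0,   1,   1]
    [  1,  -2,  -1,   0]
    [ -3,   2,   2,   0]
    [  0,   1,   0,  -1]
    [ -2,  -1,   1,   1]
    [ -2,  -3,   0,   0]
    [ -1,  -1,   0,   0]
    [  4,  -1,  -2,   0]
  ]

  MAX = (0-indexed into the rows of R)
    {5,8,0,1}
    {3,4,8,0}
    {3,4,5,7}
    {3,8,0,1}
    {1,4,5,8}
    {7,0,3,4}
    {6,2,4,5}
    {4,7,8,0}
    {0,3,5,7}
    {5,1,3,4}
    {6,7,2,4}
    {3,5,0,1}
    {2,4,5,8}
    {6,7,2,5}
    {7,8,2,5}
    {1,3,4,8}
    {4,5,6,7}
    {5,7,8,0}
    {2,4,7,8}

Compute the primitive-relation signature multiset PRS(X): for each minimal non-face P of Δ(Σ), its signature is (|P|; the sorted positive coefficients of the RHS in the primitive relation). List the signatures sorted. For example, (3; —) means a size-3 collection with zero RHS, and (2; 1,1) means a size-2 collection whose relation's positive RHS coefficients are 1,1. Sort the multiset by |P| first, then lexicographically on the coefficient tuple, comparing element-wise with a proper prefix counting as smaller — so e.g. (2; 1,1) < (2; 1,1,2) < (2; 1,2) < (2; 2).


Δ(Σ) — 9 vertices, 14 min non-faces:

  P={1,7}:  v_{1} + v_{7} = v_{5}  ⇒ sig = (2; 1)
  P={0,2}:  v_{0} + v_{2} = v_{7} + v_{8}  ⇒ sig = (2; 1,1)
  P={0,6}:  v_{0} + v_{6} = v_{2} + v_{7}  ⇒ sig = (2; 1,1)
  P={2,3}:  v_{2} + v_{3} = v_{4} + v_{5}  ⇒ sig = (2; 1,1)
  P={1,2}:  v_{1} + v_{2} = v_{4} + 2·v_{5} + v_{8}  ⇒ sig = (2; 1,1,2)
  P={1,6}:  v_{1} + v_{6} = v_{2} + v_{4} + 2·v_{5}  ⇒ sig = (2; 1,1,2)
  P={3,6}:  v_{3} + v_{6} = 2·v_{4} + 2·v_{5} + v_{7}  ⇒ sig = (2; 1,2,2)
  P={6,8}:  v_{6} + v_{8} = 2·v_{2}  ⇒ sig = (2; 2)
  P={0,4,5}:  v_{0} + v_{4} + v_{5} = 0  ⇒ sig = (3; —)
  P={3,7,8}:  v_{3} + v_{7} + v_{8} = 0  ⇒ sig = (3; —)
  P={3,5,8}:  v_{3} + v_{5} + v_{8} = v_{1}  ⇒ sig = (3; 1)
  P={0,1,4}:  v_{0} + v_{1} + v_{4} = v_{3} + v_{8}  ⇒ sig = (3; 1,1)
  P={2,4,5,7}:  v_{2} + v_{4} + v_{5} + v_{7} = v_{6}  ⇒ sig = (4; 1)
  P={4,5,7,8}:  v_{4} + v_{5} + v_{7} + v_{8} = v_{2}  ⇒ sig = (4; 1)

so the primitive-relation signature multiset is
    (2; 1)
    (2; 1,1)
    (2; 1,1)
    (2; 1,1)
    (2; 1,1,2)
    (2; 1,1,2)
    (2; 1,2,2)
    (2; 2)
    (3; —)
    (3; —)
    (3; 1)
    (3; 1,1)
    (4; 1)
    (4; 1)


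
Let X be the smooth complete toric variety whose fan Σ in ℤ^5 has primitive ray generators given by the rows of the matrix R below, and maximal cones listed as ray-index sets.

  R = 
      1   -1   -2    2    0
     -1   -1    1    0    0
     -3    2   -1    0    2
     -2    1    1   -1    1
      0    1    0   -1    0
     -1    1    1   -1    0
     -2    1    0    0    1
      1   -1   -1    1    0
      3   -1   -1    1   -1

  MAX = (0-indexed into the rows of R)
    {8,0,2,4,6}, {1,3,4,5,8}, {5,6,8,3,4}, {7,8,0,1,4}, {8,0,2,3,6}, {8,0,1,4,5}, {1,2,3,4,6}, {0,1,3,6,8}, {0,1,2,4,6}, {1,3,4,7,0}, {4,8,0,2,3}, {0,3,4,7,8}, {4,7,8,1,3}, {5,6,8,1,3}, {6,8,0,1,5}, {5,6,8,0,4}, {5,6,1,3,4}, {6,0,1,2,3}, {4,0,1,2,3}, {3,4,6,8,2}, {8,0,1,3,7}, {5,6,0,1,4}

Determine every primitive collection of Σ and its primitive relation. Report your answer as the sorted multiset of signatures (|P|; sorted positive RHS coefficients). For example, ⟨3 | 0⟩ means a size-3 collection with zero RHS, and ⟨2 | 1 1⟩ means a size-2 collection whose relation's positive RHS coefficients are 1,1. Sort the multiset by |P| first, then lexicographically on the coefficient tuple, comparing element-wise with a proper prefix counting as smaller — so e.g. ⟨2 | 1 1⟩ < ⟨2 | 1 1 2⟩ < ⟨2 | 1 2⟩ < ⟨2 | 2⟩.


Primitive collections (9):

  • {5,7}:  v_{5} + v_{7} = 0  →  sig = ⟨2 | 0⟩
  • {6,7}:  v_{6} + v_{7} = v_{0} + v_{3}  →  sig = ⟨2 | 1 1⟩
  • {2,5}:  v_{2} + v_{5} = v_{4} + 2·v_{6}  →  sig = ⟨2 | 1 2⟩
  • {2,7}:  v_{2} + v_{7} = 2·v_{0} + 2·v_{3} + v_{4}  →  sig = ⟨2 | 1 2 2⟩
  • {0,3,5}:  v_{0} + v_{3} + v_{5} = v_{6}  →  sig = ⟨3 | 1⟩
  • {1,2,8}:  v_{1} + v_{2} + v_{8} = v_{0} + v_{3}  →  sig = ⟨3 | 1 1⟩
  • {1,4,6,8}:  v_{1} + v_{4} + v_{6} + v_{8} = 0  →  sig = ⟨4 | 0⟩
  • {0,3,4,6}:  v_{0} + v_{3} + v_{4} + v_{6} = v_{2}  →  sig = ⟨4 | 1⟩
  • {0,1,3,4,8}:  v_{0} + v_{1} + v_{3} + v_{4} + v_{8} = v_{7}  →  sig = ⟨5 | 1⟩

so the primitive-relation signature multiset is
    |P|=2: 4 collections, coeffs (), (1,1), (1,2), (1,2,2)
    |P|=3: 2 collections, coeffs (1), (1,1)
    |P|=4: 2 collections, coeffs (), (1)
    |P|=5: 1 collection, coeffs (1)


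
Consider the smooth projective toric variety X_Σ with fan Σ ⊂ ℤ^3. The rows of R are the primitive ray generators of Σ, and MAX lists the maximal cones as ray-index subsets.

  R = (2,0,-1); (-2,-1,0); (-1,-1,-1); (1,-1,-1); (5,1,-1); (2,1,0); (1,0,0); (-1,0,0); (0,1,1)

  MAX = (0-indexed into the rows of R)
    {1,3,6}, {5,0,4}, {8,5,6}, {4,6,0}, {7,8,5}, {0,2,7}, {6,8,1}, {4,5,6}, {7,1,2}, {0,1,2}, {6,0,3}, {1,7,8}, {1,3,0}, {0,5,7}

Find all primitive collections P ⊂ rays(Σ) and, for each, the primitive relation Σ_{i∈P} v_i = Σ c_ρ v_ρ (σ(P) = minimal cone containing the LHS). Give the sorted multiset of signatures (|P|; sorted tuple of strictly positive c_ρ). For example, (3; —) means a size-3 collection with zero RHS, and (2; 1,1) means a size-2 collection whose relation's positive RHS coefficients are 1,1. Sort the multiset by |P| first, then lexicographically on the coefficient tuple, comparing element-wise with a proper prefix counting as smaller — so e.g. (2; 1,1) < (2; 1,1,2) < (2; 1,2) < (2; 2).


The 18 primitive collections of Σ (r=9, n=3):

  P = {1,5}:  v_{1} + v_{5} = 0 ; sig = (2; —)
  P = {6,7}:  v_{6} + v_{7} = 0 ; sig = (2; —)
  P = {0,8}:  v_{0} + v_{8} = v_{5} ; sig = (2; 1)
  P = {2,8}:  v_{2} + v_{8} = v_{7} ; sig = (2; 1)
  P = {3,8}:  v_{3} + v_{8} = v_{6} ; sig = (2; 1)
  P = {1,4}:  v_{1} + v_{4} = v_{0} + v_{6} ; sig = (2; 1,1)
  P = {2,5}:  v_{2} + v_{5} = v_{0} + v_{7} ; sig = (2; 1,1)
  P = {2,6}:  v_{2} + v_{6} = v_{0} + v_{1} ; sig = (2; 1,1)
  P = {3,5}:  v_{3} + v_{5} = v_{0} + v_{6} ; sig = (2; 1,1)
  P = {3,7}:  v_{3} + v_{7} = v_{0} + v_{1} ; sig = (2; 1,1)
  P = {4,7}:  v_{4} + v_{7} = v_{0} + v_{5} ; sig = (2; 1,1)
  P = {4,8}:  v_{4} + v_{8} = 2·v_{5} + v_{6} ; sig = (2; 1,2)
  P = {2,4}:  v_{2} + v_{4} = 2·v_{0} ; sig = (2; 2)
  P = {2,3}:  v_{2} + v_{3} = 2·v_{0} + 2·v_{1} ; sig = (2; 2,2)
  P = {3,4}:  v_{3} + v_{4} = 2·v_{0} + 2·v_{6} ; sig = (2; 2,2)
  P = {0,1,6}:  v_{0} + v_{1} + v_{6} = v_{3} ; sig = (3; 1)
  P = {0,1,7}:  v_{0} + v_{1} + v_{7} = v_{2} ; sig = (3; 1)
  P = {0,5,6}:  v_{0} + v_{5} + v_{6} = v_{4} ; sig = (3; 1)

Hence PRS(X_Σ) =
[(2; —), (2; —), (2; 1), (2; 1), (2; 1), (2; 1,1), (2; 1,1), (2; 1,1), (2; 1,1), (2; 1,1), (2; 1,1), (2; 1,2), (2; 2), (2; 2,2), (2; 2,2), (3; 1), (3; 1), (3; 1)]


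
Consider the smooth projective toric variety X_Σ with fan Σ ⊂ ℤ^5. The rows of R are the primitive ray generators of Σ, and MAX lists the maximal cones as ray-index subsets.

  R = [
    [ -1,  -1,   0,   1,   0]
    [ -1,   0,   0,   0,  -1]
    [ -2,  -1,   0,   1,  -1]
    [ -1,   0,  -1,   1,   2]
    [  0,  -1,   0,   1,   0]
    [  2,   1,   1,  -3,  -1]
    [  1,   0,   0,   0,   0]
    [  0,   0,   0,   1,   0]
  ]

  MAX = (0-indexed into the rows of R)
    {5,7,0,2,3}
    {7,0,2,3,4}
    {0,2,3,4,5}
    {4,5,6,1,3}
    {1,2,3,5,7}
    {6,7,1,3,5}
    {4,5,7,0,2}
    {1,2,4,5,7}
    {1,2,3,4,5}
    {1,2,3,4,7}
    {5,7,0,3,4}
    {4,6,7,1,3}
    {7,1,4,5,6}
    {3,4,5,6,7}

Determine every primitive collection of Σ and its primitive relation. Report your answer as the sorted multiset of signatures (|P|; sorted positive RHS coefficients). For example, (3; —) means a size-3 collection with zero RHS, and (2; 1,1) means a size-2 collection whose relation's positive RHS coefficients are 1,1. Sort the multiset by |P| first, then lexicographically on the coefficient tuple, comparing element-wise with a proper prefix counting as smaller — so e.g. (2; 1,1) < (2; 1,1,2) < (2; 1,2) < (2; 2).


|primitive collections| = 5. Relations:

  • {0,1}:  v_{0} + v_{1} = v_{2} — sig = (2; 1)
  • {0,6}:  v_{0} + v_{6} = v_{4} — sig = (2; 1)
  • {2,6}:  v_{2} + v_{6} = v_{1} + v_{4} — sig = (2; 1,1)
  • {1,3,4,5,7}:  v_{1} + v_{3} + v_{4} + v_{5} + v_{7} = 0 — sig = (5; —)
  • {2,3,4,5,7}:  v_{2} + v_{3} + v_{4} + v_{5} + v_{7} = v_{0} — sig = (5; 1)

Sorted signature multiset PRS(X):
{ (2; 1) ×2,  (2; 1,1),  (5; —),  (5; 1) }


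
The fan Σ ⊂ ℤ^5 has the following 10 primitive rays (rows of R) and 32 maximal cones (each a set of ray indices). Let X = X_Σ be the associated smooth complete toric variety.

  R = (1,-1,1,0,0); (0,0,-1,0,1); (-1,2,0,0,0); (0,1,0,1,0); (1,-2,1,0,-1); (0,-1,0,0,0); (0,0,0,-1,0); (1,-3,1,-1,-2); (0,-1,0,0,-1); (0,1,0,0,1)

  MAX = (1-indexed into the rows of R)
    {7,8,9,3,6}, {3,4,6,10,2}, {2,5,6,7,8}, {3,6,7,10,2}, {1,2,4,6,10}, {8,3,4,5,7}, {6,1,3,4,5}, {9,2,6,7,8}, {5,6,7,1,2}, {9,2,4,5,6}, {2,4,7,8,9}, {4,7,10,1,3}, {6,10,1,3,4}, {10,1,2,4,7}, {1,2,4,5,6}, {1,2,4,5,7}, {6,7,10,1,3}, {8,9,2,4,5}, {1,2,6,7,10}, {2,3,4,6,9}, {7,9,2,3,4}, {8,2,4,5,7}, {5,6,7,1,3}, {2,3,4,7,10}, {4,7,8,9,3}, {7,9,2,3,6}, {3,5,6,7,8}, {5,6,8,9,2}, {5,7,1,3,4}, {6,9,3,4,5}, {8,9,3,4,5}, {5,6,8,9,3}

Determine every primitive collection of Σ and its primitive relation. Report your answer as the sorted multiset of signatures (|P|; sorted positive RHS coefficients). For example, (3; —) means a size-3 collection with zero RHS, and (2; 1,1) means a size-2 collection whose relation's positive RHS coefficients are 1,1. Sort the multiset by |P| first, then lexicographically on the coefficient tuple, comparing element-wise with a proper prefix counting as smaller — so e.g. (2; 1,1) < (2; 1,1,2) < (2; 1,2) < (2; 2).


11 collections generate NE(X_Σ); each relation:

  {9,10}:  v_{9} + v_{10} = 0  ⟹  sig = (2; —)
  {1,9}:  v_{1} + v_{9} = v_{5}  ⟹  sig = (2; 1)
  {5,10}:  v_{5} + v_{10} = v_{1}  ⟹  sig = (2; 1)
  {8,10}:  v_{8} + v_{10} = v_{5} + v_{7}  ⟹  sig = (2; 1,1)
  {1,8}:  v_{1} + v_{8} = 2·v_{5} + v_{7}  ⟹  sig = (2; 1,2)
  {2,3,5}:  v_{2} + v_{3} + v_{5} = 0  ⟹  sig = (3; —)
  {4,6,7}:  v_{4} + v_{6} + v_{7} = 0  ⟹  sig = (3; —)
  {1,2,3}:  v_{1} + v_{2} + v_{3} = v_{10}  ⟹  sig = (3; 1)
  {5,7,9}:  v_{5} + v_{7} + v_{9} = v_{8}  ⟹  sig = (3; 1)
  {2,3,8}:  v_{2} + v_{3} + v_{8} = v_{7} + v_{9}  ⟹  sig = (3; 1,1)
  {4,6,8}:  v_{4} + v_{6} + v_{8} = v_{5} + v_{9}  ⟹  sig = (3; 1,1)

so the primitive-relation signature multiset is
{ (2; —),  (2; 1) ×2,  (2; 1,1),  (2; 1,2),  (3; —) ×2,  (3; 1) ×2,  (3; 1,1) ×2 }


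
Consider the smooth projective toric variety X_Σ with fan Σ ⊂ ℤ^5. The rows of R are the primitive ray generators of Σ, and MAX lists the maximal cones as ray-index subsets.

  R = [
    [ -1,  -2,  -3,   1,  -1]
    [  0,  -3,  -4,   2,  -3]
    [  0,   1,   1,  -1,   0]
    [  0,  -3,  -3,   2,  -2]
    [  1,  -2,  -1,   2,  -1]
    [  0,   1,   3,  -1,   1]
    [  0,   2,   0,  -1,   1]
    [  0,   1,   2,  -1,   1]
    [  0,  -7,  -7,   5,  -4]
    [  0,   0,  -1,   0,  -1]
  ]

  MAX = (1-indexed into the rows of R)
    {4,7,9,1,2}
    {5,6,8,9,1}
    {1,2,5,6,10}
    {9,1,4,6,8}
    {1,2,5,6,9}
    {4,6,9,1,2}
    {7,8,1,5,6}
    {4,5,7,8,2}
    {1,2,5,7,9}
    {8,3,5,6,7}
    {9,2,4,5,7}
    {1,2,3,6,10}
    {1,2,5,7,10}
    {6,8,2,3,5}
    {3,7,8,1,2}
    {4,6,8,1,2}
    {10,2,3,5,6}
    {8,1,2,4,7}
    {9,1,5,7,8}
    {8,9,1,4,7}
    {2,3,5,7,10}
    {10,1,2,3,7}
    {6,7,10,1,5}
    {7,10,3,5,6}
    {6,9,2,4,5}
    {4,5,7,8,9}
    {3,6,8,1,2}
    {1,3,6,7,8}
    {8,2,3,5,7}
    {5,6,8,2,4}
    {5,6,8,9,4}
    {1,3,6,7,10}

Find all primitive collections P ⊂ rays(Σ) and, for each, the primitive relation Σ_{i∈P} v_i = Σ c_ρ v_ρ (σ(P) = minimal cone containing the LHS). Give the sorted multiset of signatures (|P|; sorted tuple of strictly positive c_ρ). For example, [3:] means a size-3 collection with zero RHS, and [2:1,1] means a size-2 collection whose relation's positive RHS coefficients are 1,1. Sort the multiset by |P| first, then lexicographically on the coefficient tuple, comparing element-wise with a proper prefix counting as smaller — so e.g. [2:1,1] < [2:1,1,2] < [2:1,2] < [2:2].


Minimal non-faces — 12 found among 10 rays, 32 max cones:

  P={4,10}:  v_{4} + v_{10} = v_{2}  ⇒ sig = [2:1]
  P={8,10}:  v_{8} + v_{10} = v_{3}  ⇒ sig = [2:1]
  P={3,4}:  v_{3} + v_{4} = v_{2} + v_{8}  ⇒ sig = [2:1,1]
  P={9,10}:  v_{9} + v_{10} = v_{1} + v_{2} + v_{5}  ⇒ sig = [2:1,1,1]
  P={3,9}:  v_{3} + v_{9} = 2·v_{4}  ⇒ sig = [2:2]
  P={4,6,7}:  v_{4} + v_{6} + v_{7} = 0  ⇒ sig = [3:]
  P={1,3,5}:  v_{1} + v_{3} + v_{5} = v_{4}  ⇒ sig = [3:1]
  P={1,4,5}:  v_{1} + v_{4} + v_{5} = v_{9}  ⇒ sig = [3:1]
  P={2,6,7}:  v_{2} + v_{6} + v_{7} = v_{10}  ⇒ sig = [3:1]
  P={6,7,9}:  v_{6} + v_{7} + v_{9} = v_{1} + v_{5}  ⇒ sig = [3:1,1]
  P={2,8,9}:  v_{2} + v_{8} + v_{9} = 3·v_{4}  ⇒ sig = [3:3]
  P={1,2,5,8}:  v_{1} + v_{2} + v_{5} + v_{8} = 2·v_{4}  ⇒ sig = [4:2]

Signatures (|P|; sorted positive RHS coefficients), sorted:
[[2:1], [2:1], [2:1,1], [2:1,1,1], [2:2], [3:], [3:1], [3:1], [3:1], [3:1,1], [3:3], [4:2]]


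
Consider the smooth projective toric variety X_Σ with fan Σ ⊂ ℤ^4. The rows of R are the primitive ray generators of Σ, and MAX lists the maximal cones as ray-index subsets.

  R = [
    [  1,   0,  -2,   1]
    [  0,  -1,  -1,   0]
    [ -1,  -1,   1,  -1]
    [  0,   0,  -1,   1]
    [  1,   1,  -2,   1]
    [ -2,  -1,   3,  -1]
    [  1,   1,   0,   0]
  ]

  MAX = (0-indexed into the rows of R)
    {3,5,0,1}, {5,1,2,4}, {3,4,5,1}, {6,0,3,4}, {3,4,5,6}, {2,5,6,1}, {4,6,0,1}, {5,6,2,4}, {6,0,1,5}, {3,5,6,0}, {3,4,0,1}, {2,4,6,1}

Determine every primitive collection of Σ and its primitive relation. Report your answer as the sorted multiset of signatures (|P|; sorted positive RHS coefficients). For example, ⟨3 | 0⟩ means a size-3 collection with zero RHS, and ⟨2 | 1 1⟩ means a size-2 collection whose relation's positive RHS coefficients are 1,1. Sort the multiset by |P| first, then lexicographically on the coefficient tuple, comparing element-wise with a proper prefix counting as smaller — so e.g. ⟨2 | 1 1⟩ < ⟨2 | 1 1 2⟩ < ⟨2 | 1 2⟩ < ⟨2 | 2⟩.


Σ has 5 primitive collections:

  {0,2}:  v_{0} + v_{2} = v_{1} ; sig = ⟨2 | 1⟩
  {2,3}:  v_{2} + v_{3} = v_{1} + v_{4} + v_{5} ; sig = ⟨2 | 1 1 1⟩
  {0,4,5}:  v_{0} + v_{4} + v_{5} = v_{3} ; sig = ⟨3 | 1⟩
  {1,3,6}:  v_{1} + v_{3} + v_{6} = v_{0} ; sig = ⟨3 | 1⟩
  {1,4,5,6}:  v_{1} + v_{4} + v_{5} + v_{6} = 0 ; sig = ⟨4 | 0⟩

Hence PRS(X_Σ) =
    |P|=2: 2 collections, coeffs (1), (1,1,1)
    |P|=3: 2 collections, coeffs (1), (1)
    |P|=4: 1 collection, coeffs ()


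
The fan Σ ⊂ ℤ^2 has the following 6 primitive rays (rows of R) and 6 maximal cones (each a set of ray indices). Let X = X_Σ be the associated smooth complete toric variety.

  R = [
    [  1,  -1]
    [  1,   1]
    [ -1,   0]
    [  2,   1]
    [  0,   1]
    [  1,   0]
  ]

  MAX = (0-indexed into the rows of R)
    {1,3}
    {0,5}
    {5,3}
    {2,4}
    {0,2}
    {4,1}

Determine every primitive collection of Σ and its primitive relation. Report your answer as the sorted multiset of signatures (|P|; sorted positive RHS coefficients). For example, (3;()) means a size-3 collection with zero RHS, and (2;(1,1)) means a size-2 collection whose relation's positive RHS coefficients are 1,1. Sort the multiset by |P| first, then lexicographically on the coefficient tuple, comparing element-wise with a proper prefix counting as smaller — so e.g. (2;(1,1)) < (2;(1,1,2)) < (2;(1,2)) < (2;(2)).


9 collections generate NE(X_Σ); each relation:

  {2,5}:  v_{2} + v_{5} = 0 ; sig = (2;())
  {0,4}:  v_{0} + v_{4} = v_{5} ; sig = (2;(1))
  {1,2}:  v_{1} + v_{2} = v_{4} ; sig = (2;(1))
  {1,5}:  v_{1} + v_{5} = v_{3} ; sig = (2;(1))
  {2,3}:  v_{2} + v_{3} = v_{1} ; sig = (2;(1))
  {4,5}:  v_{4} + v_{5} = v_{1} ; sig = (2;(1))
  {0,1}:  v_{0} + v_{1} = 2·v_{5} ; sig = (2;(2))
  {3,4}:  v_{3} + v_{4} = 2·v_{1} ; sig = (2;(2))
  {0,3}:  v_{0} + v_{3} = 3·v_{5} ; sig = (2;(3))

Signatures (|P|; sorted positive RHS coefficients), sorted:
{ (2;()),  (2;(1)) ×5,  (2;(2)) ×2,  (2;(3)) }


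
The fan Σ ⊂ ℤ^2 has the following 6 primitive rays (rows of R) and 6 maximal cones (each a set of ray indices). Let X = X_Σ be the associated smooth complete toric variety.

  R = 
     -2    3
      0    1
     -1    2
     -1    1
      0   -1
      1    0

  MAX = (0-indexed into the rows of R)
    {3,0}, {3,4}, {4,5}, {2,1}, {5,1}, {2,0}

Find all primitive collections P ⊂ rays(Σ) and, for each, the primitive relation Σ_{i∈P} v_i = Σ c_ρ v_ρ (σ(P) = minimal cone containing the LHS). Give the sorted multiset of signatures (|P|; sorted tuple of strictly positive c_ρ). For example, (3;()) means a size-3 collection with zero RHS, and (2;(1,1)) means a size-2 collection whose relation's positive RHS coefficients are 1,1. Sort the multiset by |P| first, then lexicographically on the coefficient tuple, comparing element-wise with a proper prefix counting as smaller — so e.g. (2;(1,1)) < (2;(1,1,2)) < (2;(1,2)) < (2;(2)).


9 collections generate NE(X_Σ); each relation:

  {1,4}:  v_{1} + v_{4} = 0 ; sig = (2;())
  {1,3}:  v_{1} + v_{3} = v_{2} ; sig = (2;(1))
  {2,3}:  v_{2} + v_{3} = v_{0} ; sig = (2;(1))
  {2,4}:  v_{2} + v_{4} = v_{3} ; sig = (2;(1))
  {3,5}:  v_{3} + v_{5} = v_{1} ; sig = (2;(1))
  {0,5}:  v_{0} + v_{5} = v_{1} + v_{2} ; sig = (2;(1,1))
  {0,1}:  v_{0} + v_{1} = 2·v_{2} ; sig = (2;(2))
  {0,4}:  v_{0} + v_{4} = 2·v_{3} ; sig = (2;(2))
  {2,5}:  v_{2} + v_{5} = 2·v_{1} ; sig = (2;(2))

Hence PRS(X_Σ) =
[(2;()), (2;(1)), (2;(1)), (2;(1)), (2;(1)), (2;(1,1)), (2;(2)), (2;(2)), (2;(2))]


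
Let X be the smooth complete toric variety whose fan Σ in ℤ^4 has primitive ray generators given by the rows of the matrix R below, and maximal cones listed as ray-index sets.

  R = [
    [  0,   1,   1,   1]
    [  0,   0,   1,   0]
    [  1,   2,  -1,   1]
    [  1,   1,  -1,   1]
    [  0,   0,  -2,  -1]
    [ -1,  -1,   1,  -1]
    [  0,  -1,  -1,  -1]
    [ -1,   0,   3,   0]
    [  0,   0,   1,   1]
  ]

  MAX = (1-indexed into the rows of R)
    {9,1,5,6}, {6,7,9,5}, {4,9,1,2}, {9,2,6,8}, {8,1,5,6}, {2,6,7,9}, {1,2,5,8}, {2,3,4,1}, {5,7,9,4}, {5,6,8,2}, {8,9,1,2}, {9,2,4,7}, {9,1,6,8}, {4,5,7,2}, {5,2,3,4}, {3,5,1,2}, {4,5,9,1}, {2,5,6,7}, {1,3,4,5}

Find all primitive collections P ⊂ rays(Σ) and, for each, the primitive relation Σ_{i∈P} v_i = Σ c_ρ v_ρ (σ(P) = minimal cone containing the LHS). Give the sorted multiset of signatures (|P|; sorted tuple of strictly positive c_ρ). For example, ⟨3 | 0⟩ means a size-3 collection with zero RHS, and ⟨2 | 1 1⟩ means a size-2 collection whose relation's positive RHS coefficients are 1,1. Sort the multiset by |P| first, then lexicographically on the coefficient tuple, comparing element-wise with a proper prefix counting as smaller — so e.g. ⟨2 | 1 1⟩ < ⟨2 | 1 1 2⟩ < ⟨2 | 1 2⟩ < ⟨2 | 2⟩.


Δ(Σ) — 9 vertices, 12 min non-faces:

  P={1,7}:  v_{1} + v_{7} = 0  →  sig = ⟨2 | 0⟩
  P={4,6}:  v_{4} + v_{6} = 0  →  sig = ⟨2 | 0⟩
  P={3,9}:  v_{3} + v_{9} = v_{1} + v_{4}  →  sig = ⟨2 | 1 1⟩
  P={4,8}:  v_{4} + v_{8} = v_{1} + v_{2}  →  sig = ⟨2 | 1 1⟩
  P={7,8}:  v_{7} + v_{8} = v_{2} + v_{6}  →  sig = ⟨2 | 1 1⟩
  P={3,6}:  v_{3} + v_{6} = v_{1} + v_{2} + v_{5}  →  sig = ⟨2 | 1 1 1⟩
  P={3,7}:  v_{3} + v_{7} = v_{2} + v_{4} + v_{5}  →  sig = ⟨2 | 1 1 1⟩
  P={3,8}:  v_{3} + v_{8} = 2·v_{1} + 2·v_{2} + v_{5}  →  sig = ⟨2 | 1 2 2⟩
  P={2,5,9}:  v_{2} + v_{5} + v_{9} = 0  →  sig = ⟨3 | 0⟩
  P={1,2,6}:  v_{1} + v_{2} + v_{6} = v_{8}  →  sig = ⟨3 | 1⟩
  P={5,8,9}:  v_{5} + v_{8} + v_{9} = v_{1} + v_{6}  →  sig = ⟨3 | 1 1⟩
  P={1,2,4,5}:  v_{1} + v_{2} + v_{4} + v_{5} = v_{3}  →  sig = ⟨4 | 1⟩

Hence PRS(X_Σ) =
{ ⟨2 | 0⟩ ×2,  ⟨2 | 1 1⟩ ×3,  ⟨2 | 1 1 1⟩ ×2,  ⟨2 | 1 2 2⟩,  ⟨3 | 0⟩,  ⟨3 | 1⟩,  ⟨3 | 1 1⟩,  ⟨4 | 1⟩ }


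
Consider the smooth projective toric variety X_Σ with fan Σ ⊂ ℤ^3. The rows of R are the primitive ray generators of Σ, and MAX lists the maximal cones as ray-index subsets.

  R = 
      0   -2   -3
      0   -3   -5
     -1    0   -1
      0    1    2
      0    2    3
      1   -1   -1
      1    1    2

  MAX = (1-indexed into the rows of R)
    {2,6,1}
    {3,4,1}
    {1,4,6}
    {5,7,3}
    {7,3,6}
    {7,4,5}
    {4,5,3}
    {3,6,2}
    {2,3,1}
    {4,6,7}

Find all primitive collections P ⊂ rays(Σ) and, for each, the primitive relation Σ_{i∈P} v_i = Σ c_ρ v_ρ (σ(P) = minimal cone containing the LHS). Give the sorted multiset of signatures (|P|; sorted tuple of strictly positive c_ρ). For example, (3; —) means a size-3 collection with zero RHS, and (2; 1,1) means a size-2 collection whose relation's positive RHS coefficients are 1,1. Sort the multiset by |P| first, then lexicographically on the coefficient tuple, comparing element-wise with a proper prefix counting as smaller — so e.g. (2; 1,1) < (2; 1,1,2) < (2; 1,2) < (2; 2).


|primitive collections| = 9. Relations:

  • {1,5}:  v_{1} + v_{5} = 0 — sig = (2; —)
  • {1,7}:  v_{1} + v_{7} = v_{6} — sig = (2; 1)
  • {2,4}:  v_{2} + v_{4} = v_{1} — sig = (2; 1)
  • {5,6}:  v_{5} + v_{6} = v_{7} — sig = (2; 1)
  • {2,5}:  v_{2} + v_{5} = v_{3} + v_{6} — sig = (2; 1,1)
  • {2,7}:  v_{2} + v_{7} = v_{3} + 2·v_{6} — sig = (2; 1,2)
  • {3,4,6}:  v_{3} + v_{4} + v_{6} = 0 — sig = (3; —)
  • {1,3,6}:  v_{1} + v_{3} + v_{6} = v_{2} — sig = (3; 1)
  • {3,4,7}:  v_{3} + v_{4} + v_{7} = v_{5} — sig = (3; 1)

so the primitive-relation signature multiset is
[(2; —), (2; 1), (2; 1), (2; 1), (2; 1,1), (2; 1,2), (3; —), (3; 1), (3; 1)]


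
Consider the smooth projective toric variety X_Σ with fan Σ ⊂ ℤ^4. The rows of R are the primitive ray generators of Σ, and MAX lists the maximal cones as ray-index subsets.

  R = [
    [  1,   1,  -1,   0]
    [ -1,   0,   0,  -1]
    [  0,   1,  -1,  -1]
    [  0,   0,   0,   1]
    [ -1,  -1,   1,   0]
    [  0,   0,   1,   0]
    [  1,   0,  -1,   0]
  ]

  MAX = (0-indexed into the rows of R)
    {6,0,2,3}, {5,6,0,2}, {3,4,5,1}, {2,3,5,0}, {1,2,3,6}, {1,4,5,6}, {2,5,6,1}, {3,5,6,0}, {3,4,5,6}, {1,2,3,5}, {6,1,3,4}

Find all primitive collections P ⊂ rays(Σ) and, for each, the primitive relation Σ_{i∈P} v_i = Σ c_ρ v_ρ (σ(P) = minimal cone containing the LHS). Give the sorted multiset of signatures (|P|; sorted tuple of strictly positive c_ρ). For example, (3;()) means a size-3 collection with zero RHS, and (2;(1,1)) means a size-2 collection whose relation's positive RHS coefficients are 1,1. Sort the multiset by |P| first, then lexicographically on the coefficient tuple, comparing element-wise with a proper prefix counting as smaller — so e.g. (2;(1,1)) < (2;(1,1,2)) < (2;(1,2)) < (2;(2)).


5 collections generate NE(X_Σ); each relation:

  • {0,4}:  v_{0} + v_{4} = 0  →  sig = (2;())
  • {0,1}:  v_{0} + v_{1} = v_{2}  →  sig = (2;(1))
  • {2,4}:  v_{2} + v_{4} = v_{1}  →  sig = (2;(1))
  • {1,3,5,6}:  v_{1} + v_{3} + v_{5} + v_{6} = 0  →  sig = (4;())
  • {2,3,5,6}:  v_{2} + v_{3} + v_{5} + v_{6} = v_{0}  →  sig = (4;(1))

Sorted signature multiset PRS(X):
{ (2;()),  (2;(1)) ×2,  (4;()),  (4;(1)) }


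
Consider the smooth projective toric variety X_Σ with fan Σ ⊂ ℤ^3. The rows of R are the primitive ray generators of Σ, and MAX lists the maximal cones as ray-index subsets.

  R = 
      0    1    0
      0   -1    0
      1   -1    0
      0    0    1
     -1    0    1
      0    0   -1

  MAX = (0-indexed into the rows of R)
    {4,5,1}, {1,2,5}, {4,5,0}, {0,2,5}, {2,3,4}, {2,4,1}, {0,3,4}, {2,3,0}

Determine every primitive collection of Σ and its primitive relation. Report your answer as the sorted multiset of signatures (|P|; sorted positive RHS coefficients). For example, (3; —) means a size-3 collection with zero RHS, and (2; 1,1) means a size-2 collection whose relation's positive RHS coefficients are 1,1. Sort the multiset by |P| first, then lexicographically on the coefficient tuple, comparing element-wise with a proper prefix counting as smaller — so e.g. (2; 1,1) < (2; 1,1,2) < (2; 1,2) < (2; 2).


5 collections generate NE(X_Σ); each relation:

  {0,1}:  v_{0} + v_{1} = 0  so sig = (2; —)
  {3,5}:  v_{3} + v_{5} = 0  so sig = (2; —)
  {1,3}:  v_{1} + v_{3} = v_{2} + v_{4}  so sig = (2; 1,1)
  {0,2,4}:  v_{0} + v_{2} + v_{4} = v_{3}  so sig = (3; 1)
  {2,4,5}:  v_{2} + v_{4} + v_{5} = v_{1}  so sig = (3; 1)

so the primitive-relation signature multiset is
{ (2; —) ×2,  (2; 1,1),  (3; 1) ×2 }


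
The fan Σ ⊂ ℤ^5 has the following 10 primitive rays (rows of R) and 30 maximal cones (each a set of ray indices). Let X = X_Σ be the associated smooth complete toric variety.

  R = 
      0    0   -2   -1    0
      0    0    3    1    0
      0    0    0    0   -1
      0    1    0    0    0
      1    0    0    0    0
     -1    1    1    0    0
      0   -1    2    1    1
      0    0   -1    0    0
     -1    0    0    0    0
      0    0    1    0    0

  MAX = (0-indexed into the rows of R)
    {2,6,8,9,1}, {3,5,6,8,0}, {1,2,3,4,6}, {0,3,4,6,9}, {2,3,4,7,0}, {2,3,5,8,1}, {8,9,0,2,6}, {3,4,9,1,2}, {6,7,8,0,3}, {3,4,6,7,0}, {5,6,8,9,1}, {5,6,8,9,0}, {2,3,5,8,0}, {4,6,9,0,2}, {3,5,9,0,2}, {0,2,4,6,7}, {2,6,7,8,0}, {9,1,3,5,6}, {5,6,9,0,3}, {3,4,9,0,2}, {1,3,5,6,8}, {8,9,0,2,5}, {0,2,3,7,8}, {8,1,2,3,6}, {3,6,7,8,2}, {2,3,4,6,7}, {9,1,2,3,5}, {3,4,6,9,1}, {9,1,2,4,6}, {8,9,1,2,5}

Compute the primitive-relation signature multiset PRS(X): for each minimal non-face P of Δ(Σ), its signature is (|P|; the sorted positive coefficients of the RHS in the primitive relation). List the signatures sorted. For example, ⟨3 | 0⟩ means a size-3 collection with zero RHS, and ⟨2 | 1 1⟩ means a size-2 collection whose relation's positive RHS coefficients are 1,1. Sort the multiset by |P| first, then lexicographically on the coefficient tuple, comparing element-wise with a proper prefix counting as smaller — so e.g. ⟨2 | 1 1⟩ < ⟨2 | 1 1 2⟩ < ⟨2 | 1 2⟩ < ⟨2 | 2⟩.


The 10 primitive collections of Σ (r=10, n=5):

  • {4,8}:  v_{4} + v_{8} = 0  so sig = ⟨2 | 0⟩
  • {7,9}:  v_{7} + v_{9} = 0  so sig = ⟨2 | 0⟩
  • {0,1}:  v_{0} + v_{1} = v_{9}  so sig = ⟨2 | 1⟩
  • {4,5}:  v_{4} + v_{5} = v_{3} + v_{9}  so sig = ⟨2 | 1 1⟩
  • {5,7}:  v_{5} + v_{7} = v_{3} + v_{8}  so sig = ⟨2 | 1 1⟩
  • {1,7}:  v_{1} + v_{7} = v_{2} + v_{3} + v_{6}  so sig = ⟨2 | 1 1 1⟩
  • {3,8,9}:  v_{3} + v_{8} + v_{9} = v_{5}  so sig = ⟨3 | 1⟩
  • {2,5,6}:  v_{2} + v_{5} + v_{6} = v_{1} + v_{8}  so sig = ⟨3 | 1 1⟩
  • {0,2,3,6}:  v_{0} + v_{2} + v_{3} + v_{6} = 0  so sig = ⟨4 | 0⟩
  • {2,3,6,9}:  v_{2} + v_{3} + v_{6} + v_{9} = v_{1}  so sig = ⟨4 | 1⟩

Hence PRS(X_Σ) =
{ ⟨2 | 0⟩ ×2,  ⟨2 | 1⟩,  ⟨2 | 1 1⟩ ×2,  ⟨2 | 1 1 1⟩,  ⟨3 | 1⟩,  ⟨3 | 1 1⟩,  ⟨4 | 0⟩,  ⟨4 | 1⟩ }


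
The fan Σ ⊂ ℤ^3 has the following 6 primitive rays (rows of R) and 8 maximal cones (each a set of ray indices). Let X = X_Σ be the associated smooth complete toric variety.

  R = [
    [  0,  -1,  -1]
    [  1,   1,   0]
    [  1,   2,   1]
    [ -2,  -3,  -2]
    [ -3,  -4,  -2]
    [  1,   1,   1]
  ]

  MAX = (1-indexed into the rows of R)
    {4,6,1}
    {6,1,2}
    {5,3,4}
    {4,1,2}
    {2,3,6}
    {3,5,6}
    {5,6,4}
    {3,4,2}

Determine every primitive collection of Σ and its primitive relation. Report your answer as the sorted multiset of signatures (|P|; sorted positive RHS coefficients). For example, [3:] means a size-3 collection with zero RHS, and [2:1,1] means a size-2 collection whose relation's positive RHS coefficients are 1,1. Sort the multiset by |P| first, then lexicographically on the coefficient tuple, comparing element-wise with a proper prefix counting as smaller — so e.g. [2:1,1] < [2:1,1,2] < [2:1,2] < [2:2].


Δ(Σ) — 6 vertices, 5 min non-faces:

  P={1,3}:  v_{1} + v_{3} = v_{2}  →  sig = [2:1]
  P={2,5}:  v_{2} + v_{5} = v_{4}  →  sig = [2:1]
  P={1,5}:  v_{1} + v_{5} = 2·v_{4} + v_{6}  →  sig = [2:1,2]
  P={3,4,6}:  v_{3} + v_{4} + v_{6} = 0  →  sig = [3:]
  P={2,4,6}:  v_{2} + v_{4} + v_{6} = v_{1}  →  sig = [3:1]

Sorted signature multiset PRS(X):
    [2:1]
    [2:1]
    [2:1,2]
    [3:]
    [3:1]
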